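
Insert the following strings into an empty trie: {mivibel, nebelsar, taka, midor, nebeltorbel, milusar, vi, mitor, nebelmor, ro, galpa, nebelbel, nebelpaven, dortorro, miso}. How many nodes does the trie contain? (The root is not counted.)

Insert word by word; a character creates a node only if that edge doesn't already exist:
  "mivibel" → 7 new (m, i, v, i, b, e, l)
  "nebelsar" → 8 new (n, e, b, e, l, s, a, r)
  "taka" → 4 new (t, a, k, a)
  "midor" → prefix "mi" already present; 3 new (d, o, r)
  "nebeltorbel" → prefix "nebel" already present; 6 new (t, o, r, b, e, l)
  "milusar" → prefix "mi" already present; 5 new (l, u, s, a, r)
  "vi" → 2 new (v, i)
  "mitor" → prefix "mi" already present; 3 new (t, o, r)
  "nebelmor" → prefix "nebel" already present; 3 new (m, o, r)
  "ro" → 2 new (r, o)
  "galpa" → 5 new (g, a, l, p, a)
  "nebelbel" → prefix "nebel" already present; 3 new (b, e, l)
  "nebelpaven" → prefix "nebel" already present; 5 new (p, a, v, e, n)
  "dortorro" → 8 new (d, o, r, t, o, r, r, o)
  "miso" → prefix "mi" already present; 2 new (s, o)
Total nodes = 7 + 8 + 4 + 3 + 6 + 5 + 2 + 3 + 3 + 2 + 5 + 3 + 5 + 8 + 2 = 66

66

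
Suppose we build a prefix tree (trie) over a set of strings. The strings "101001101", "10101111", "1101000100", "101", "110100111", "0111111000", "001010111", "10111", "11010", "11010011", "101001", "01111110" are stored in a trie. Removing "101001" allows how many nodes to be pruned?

0

Walk "101001" from the leaf back toward the root, removing each node that no remaining word uses.
Every node on "101001" is still needed (e.g. by "101001101"), so nothing is freed.
Nodes removed: 0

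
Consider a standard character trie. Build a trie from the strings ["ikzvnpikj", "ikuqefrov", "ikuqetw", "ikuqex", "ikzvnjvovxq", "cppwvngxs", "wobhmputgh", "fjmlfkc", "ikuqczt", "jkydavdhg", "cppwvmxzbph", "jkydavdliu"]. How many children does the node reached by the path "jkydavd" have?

2

The children of the "jkydavd" node are the distinct next characters among strings starting with "jkydavd".
Characters that immediately follow "jkydavd" among the stored strings: {h, l}.
That node has 2 child edges.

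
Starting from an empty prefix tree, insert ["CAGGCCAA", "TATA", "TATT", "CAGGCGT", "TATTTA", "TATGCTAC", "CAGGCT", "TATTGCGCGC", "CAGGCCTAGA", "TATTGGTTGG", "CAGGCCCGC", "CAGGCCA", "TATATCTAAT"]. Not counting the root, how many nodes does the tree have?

Count nodes per top-level branch (shared prefixes stored once):
  'C'-branch (CAGGCCA, CAGGCCAA, CAGGCCCGC, CAGGCCTAGA, CAGGCGT, CAGGCT): 18 nodes
  'T'-branch (TATA, TATATCTAAT, TATGCTAC, TATT, TATTGCGCGC, TATTGGTTGG, TATTTA): 29 nodes
Sum: 47

47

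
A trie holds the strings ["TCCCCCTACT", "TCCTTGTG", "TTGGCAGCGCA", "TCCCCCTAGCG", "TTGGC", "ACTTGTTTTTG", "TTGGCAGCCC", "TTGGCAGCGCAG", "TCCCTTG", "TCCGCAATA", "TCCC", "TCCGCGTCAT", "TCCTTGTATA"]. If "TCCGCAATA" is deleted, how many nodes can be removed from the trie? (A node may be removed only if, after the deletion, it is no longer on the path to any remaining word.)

4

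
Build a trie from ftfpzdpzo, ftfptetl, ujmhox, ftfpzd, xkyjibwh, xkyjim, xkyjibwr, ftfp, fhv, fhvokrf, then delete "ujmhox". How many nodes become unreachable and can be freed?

A node on "ujmhox"'s path can go only if nothing else ends at it or branches off below it.
No other word shares any prefix with "ujmhox", so all 6 of its nodes go.
Nodes removed: 6

6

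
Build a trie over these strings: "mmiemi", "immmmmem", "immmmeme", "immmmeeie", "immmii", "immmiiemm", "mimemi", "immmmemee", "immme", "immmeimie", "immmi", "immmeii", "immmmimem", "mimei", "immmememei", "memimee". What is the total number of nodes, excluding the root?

53

Trace insertions, counting only characters that open a new branch:
  "mmiemi" → 6 new (m, m, i, e, m, i)
  "immmmmem" → 8 new (i, m, m, m, m, m, e, m)
  "immmmeme" → prefix "immmm" already present; 3 new (e, m, e)
  "immmmeeie" → prefix "immmme" already present; 3 new (e, i, e)
  "immmii" → prefix "immm" already present; 2 new (i, i)
  "immmiiemm" → prefix "immmii" already present; 3 new (e, m, m)
  "mimemi" → prefix "m" already present; 5 new (i, m, e, m, i)
  "immmmemee" → prefix "immmmeme" already present; 1 new (e)
  "immme" → prefix "immm" already present; 1 new (e)
  "immmeimie" → prefix "immme" already present; 4 new (i, m, i, e)
  "immmi" → prefix "immmi" already present; 0 new (none)
  "immmeii" → prefix "immmei" already present; 1 new (i)
  "immmmimem" → prefix "immmm" already present; 4 new (i, m, e, m)
  "mimei" → prefix "mime" already present; 1 new (i)
  "immmememei" → prefix "immme" already present; 5 new (m, e, m, e, i)
  "memimee" → prefix "m" already present; 6 new (e, m, i, m, e, e)
Total nodes = 6 + 8 + 3 + 3 + 2 + 3 + 5 + 1 + 1 + 4 + 0 + 1 + 4 + 1 + 5 + 6 = 53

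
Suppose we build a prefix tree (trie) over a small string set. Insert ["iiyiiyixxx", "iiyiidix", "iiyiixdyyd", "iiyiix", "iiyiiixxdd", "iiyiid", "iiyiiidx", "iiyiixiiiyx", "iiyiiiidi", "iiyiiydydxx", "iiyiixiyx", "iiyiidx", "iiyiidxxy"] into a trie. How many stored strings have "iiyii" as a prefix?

Walk to "iiyii"; the words in its subtree are exactly those with that prefix.
Words under "iiyii": iiyiid, iiyiidix, iiyiidx, iiyiidxxy, iiyiiidx, iiyiiiidi, iiyiiixxdd, iiyiix, iiyiixdyyd, iiyiixiiiyx, iiyiixiyx, iiyiiydydxx, iiyiiyixxx
Count: 13

13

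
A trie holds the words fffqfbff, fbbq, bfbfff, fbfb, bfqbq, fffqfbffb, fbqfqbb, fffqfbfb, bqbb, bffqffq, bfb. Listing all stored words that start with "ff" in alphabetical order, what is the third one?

Filter for "ff…" and sort: "fffqfbfb", "fffqfbff", "fffqfbffb"
Position 3: fffqfbffb

fffqfbffb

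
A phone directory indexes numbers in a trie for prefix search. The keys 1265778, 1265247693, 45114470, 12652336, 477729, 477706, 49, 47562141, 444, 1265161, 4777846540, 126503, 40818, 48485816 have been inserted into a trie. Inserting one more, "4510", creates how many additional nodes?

1

"451" is already a path in the trie; the remaining "0" must be added.
New nodes needed: |"4510"| − 3 = 4 − 3 = 1.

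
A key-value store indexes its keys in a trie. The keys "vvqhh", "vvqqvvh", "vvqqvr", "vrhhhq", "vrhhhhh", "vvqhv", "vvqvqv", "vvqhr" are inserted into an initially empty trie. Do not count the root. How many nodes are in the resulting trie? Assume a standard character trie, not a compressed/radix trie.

Trace insertions, counting only characters that open a new branch:
  "vvqhh" → 5 new (v, v, q, h, h)
  "vvqqvvh" → prefix "vvq" already present; 4 new (q, v, v, h)
  "vvqqvr" → prefix "vvqqv" already present; 1 new (r)
  "vrhhhq" → prefix "v" already present; 5 new (r, h, h, h, q)
  "vrhhhhh" → prefix "vrhhh" already present; 2 new (h, h)
  "vvqhv" → prefix "vvqh" already present; 1 new (v)
  "vvqvqv" → prefix "vvq" already present; 3 new (v, q, v)
  "vvqhr" → prefix "vvqh" already present; 1 new (r)
Total nodes = 5 + 4 + 1 + 5 + 2 + 1 + 3 + 1 = 22

22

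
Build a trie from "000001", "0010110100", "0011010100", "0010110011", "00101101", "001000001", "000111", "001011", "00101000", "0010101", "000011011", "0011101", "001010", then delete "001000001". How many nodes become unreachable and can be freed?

5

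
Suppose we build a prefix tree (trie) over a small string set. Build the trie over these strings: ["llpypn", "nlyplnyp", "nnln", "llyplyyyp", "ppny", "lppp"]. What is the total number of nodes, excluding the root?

31

Trie structure (* marks end of a word):
(root)
├─ l
│  ├─ l
│  │  ├─ p
│  │  │  └─ y
│  │  │     └─ p
│  │  │        └─ n *
│  │  └─ y
│  │     └─ p
│  │        └─ l
│  │           └─ y
│  │              └─ y
│  │                 └─ y
│  │                    └─ p *
│  └─ p
│     └─ p
│        └─ p *
├─ n
│  ├─ l
│  │  └─ y
│  │     └─ p
│  │        └─ l
│  │           └─ n
│  │              └─ y
│  │                 └─ p *
│  └─ n
│     └─ l
│        └─ n *
└─ p
   └─ p
      └─ n
         └─ y *
Counting every labelled node above: 31.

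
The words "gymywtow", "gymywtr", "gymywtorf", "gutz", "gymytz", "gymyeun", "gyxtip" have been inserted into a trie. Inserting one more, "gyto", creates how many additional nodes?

2

Walking "gyto" from the root, the first 2 characters ("gy") follow existing edges; "t" is the first miss.
So 4 − 2 = 2 new nodes.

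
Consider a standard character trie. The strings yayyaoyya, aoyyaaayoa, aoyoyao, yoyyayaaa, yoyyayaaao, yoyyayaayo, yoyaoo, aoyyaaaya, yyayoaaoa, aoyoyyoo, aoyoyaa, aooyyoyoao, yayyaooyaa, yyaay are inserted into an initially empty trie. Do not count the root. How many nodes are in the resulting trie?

64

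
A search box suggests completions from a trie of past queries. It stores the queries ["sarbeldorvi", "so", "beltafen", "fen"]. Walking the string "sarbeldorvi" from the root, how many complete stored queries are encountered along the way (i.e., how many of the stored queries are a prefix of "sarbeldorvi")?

1

Walk "sarbeldorvi" from the root; an end-of-word marker is hit whenever a stored word is a prefix of "sarbeldorvi".
Prefixes of the query that are stored words: "sarbeldorvi"
Count: 1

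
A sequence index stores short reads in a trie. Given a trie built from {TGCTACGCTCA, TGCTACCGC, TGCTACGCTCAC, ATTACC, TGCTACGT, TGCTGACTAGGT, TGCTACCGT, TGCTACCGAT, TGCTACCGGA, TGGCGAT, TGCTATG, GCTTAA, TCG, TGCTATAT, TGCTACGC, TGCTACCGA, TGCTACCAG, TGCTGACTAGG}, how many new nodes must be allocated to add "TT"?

1

The longest prefix of "TT" already in the trie is "T" (length 1).
Each of the 1 remaining characters creates one node.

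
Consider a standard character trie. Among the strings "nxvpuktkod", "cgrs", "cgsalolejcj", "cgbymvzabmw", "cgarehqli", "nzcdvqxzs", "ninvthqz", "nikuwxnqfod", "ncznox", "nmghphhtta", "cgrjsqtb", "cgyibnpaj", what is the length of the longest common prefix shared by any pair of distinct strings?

3

Look for the deepest trie node that still has at least two words in its subtree.
"cgrjsqtb" and "cgrs" agree on "cgr" (3 characters) before diverging; nothing deeper is shared.
Longest shared-prefix length: 3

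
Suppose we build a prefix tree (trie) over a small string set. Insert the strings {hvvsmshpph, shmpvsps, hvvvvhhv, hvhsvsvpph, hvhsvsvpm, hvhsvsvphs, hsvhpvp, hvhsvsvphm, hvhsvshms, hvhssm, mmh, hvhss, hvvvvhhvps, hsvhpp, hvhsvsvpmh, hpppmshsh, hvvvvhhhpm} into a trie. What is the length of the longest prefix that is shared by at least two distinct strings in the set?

9

Look for the deepest trie node that still has at least two words in its subtree.
e.g. "hvhsvsvphm" and "hvhsvsvphs" share the prefix "hvhsvsvph" of length 9; no pair shares a longer one.
Longest shared-prefix length: 9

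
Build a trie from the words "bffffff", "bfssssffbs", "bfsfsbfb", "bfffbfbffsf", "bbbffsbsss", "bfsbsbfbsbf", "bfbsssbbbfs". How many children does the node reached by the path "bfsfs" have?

1

Follow the path "bfsfs" to its node, then look at its outgoing edges.
Distinct next characters after "bfsfs": b.
That node has 1 child edge.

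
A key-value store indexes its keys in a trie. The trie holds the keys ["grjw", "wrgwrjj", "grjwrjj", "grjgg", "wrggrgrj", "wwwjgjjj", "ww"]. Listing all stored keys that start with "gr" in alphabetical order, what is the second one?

grjw

Words with prefix "gr", in lexicographic order: "grjgg", "grjw", "grjwrjj"
Position 2: grjw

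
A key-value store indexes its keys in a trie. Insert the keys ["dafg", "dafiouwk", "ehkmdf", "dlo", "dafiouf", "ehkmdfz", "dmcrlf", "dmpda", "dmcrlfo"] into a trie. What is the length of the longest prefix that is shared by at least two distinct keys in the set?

The deepest shared node is where two words last agree before diverging.
"dafiouf" and "dafiouwk" agree on "dafiou" (6 characters) before diverging; nothing deeper is shared.
Longest shared-prefix length: 6

6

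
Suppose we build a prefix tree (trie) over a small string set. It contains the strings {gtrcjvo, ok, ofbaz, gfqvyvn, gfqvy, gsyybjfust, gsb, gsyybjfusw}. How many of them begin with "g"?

Traverse to the node for "g", then collect every word in that subtree.
Matches: "gfqvy", "gfqvyvn", "gsb", "gsyybjfust", "gsyybjfusw", "gtrcjvo"
Count: 6

6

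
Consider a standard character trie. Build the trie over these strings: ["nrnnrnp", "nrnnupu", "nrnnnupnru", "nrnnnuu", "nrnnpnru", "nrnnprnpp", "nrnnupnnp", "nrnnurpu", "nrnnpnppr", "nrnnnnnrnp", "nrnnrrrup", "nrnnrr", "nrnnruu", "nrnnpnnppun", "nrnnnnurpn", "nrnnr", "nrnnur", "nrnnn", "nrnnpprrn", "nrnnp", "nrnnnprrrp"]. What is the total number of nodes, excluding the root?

63

For each word, the new-node count is its length minus the longest prefix already in the trie:
  "nrnnrnp" → 7 new (n, r, n, n, r, n, p)
  "nrnnupu" → prefix "nrnn" already present; 3 new (u, p, u)
  "nrnnnupnru" → prefix "nrnn" already present; 6 new (n, u, p, n, r, u)
  "nrnnnuu" → prefix "nrnnnu" already present; 1 new (u)
  "nrnnpnru" → prefix "nrnn" already present; 4 new (p, n, r, u)
  "nrnnprnpp" → prefix "nrnnp" already present; 4 new (r, n, p, p)
  "nrnnupnnp" → prefix "nrnnup" already present; 3 new (n, n, p)
  "nrnnurpu" → prefix "nrnnu" already present; 3 new (r, p, u)
  "nrnnpnppr" → prefix "nrnnpn" already present; 3 new (p, p, r)
  "nrnnnnnrnp" → prefix "nrnnn" already present; 5 new (n, n, r, n, p)
  "nrnnrrrup" → prefix "nrnnr" already present; 4 new (r, r, u, p)
  "nrnnrr" → prefix "nrnnrr" already present; 0 new (none)
  "nrnnruu" → prefix "nrnnr" already present; 2 new (u, u)
  "nrnnpnnppun" → prefix "nrnnpn" already present; 5 new (n, p, p, u, n)
  "nrnnnnurpn" → prefix "nrnnnn" already present; 4 new (u, r, p, n)
  "nrnnr" → prefix "nrnnr" already present; 0 new (none)
  "nrnnur" → prefix "nrnnur" already present; 0 new (none)
  "nrnnn" → prefix "nrnnn" already present; 0 new (none)
  "nrnnpprrn" → prefix "nrnnp" already present; 4 new (p, r, r, n)
  "nrnnp" → prefix "nrnnp" already present; 0 new (none)
  "nrnnnprrrp" → prefix "nrnnn" already present; 5 new (p, r, r, r, p)
Total nodes = 7 + 3 + 6 + 1 + 4 + 4 + 3 + 3 + 3 + 5 + 4 + 0 + 2 + 5 + 4 + 0 + 0 + 0 + 4 + 0 + 5 = 63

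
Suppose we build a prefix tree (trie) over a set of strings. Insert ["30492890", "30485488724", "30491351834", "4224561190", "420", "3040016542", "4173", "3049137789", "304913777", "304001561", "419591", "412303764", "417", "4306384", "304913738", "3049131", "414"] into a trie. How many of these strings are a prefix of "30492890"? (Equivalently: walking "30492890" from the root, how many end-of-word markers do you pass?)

Traverse "30492890" character by character; count nodes along the way that are marked as word ends.
Prefixes of the query that are stored words: "30492890"
Count: 1

1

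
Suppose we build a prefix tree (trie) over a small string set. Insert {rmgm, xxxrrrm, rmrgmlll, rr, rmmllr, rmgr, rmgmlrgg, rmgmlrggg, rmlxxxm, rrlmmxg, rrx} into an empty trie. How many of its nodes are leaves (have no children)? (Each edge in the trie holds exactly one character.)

8

Leaves are exactly the stored words that no other stored word extends.
Those words: "rmgmlrggg", "rmgr", "rmlxxxm", "rmmllr", "rmrgmlll", "rrlmmxg", "rrx", "xxxrrrm"
Leaf count: 8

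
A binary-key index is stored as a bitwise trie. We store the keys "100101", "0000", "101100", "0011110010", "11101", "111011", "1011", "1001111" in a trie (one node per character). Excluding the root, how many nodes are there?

Count nodes per top-level branch (shared prefixes stored once):
  '0'-branch (0000, 0011110010): 12 nodes
  '1'-branch (100101, 1001111, 1011, 101100, 11101, 111011): 18 nodes
Sum: 30

30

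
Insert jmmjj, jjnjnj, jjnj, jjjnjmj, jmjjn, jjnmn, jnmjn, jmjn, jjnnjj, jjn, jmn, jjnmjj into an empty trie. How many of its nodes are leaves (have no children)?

A leaf is a node with no children — equivalently, the end of a word that is not a proper prefix of any other stored word.
Those words: "jjjnjmj", "jjnjnj", "jjnmjj", "jjnmn", "jjnnjj", "jmjjn", "jmjn", "jmmjj", "jmn", "jnmjn"
Leaf count: 10

10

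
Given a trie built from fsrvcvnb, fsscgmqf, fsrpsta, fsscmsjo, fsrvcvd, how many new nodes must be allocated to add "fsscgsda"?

3

"fsscg" is already a path in the trie; the remaining "sda" must be added.
So 8 − 5 = 3 new nodes.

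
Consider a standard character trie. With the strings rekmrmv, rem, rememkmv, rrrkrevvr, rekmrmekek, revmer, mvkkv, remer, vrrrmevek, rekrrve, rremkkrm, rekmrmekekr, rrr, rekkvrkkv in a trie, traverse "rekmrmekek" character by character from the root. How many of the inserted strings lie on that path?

Check each prefix of "rekmrmekek" against the stored set — each match is an end-marker on the path.
Prefixes of the query that are stored words: "rekmrmekek"
Count: 1

1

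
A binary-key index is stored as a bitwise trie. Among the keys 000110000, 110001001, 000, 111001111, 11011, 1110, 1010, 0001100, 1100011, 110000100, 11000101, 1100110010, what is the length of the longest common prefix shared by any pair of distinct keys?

Equivalently: take the maximum, over all pairs, of their longest common prefix length.
e.g. "0001100" and "000110000" share the prefix "0001100" of length 7; no pair shares a longer one.
Longest shared-prefix length: 7

7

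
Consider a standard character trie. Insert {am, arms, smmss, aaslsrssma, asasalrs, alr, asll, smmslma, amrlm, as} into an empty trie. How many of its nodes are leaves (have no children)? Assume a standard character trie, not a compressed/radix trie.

Leaves are exactly the stored words that no other stored word extends.
Those words: "aaslsrssma", "alr", "amrlm", "arms", "asasalrs", "asll", "smmslma", "smmss"
Leaf count: 8

8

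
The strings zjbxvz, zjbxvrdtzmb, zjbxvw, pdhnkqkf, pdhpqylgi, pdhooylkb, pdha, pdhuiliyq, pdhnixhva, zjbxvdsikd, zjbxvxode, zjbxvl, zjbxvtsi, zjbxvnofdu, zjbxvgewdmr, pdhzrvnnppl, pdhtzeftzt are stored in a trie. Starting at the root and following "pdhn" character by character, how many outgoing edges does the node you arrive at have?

Walk "pdhn" from the root, arriving at one node.
Characters that immediately follow "pdhn" among the stored strings: {i, k}.
That node has 2 child edges.

2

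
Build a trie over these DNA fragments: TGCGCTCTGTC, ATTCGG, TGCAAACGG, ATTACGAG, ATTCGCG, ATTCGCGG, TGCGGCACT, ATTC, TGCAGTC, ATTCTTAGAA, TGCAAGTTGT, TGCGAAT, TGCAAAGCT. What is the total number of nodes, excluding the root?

Insert word by word; a character creates a node only if that edge doesn't already exist:
  "TGCGCTCTGTC" → 11 new (T, G, C, G, C, T, C, T, G, T, C)
  "ATTCGG" → 6 new (A, T, T, C, G, G)
  "TGCAAACGG" → prefix "TGC" already present; 6 new (A, A, A, C, G, G)
  "ATTACGAG" → prefix "ATT" already present; 5 new (A, C, G, A, G)
  "ATTCGCG" → prefix "ATTCG" already present; 2 new (C, G)
  "ATTCGCGG" → prefix "ATTCGCG" already present; 1 new (G)
  "TGCGGCACT" → prefix "TGCG" already present; 5 new (G, C, A, C, T)
  "ATTC" → prefix "ATTC" already present; 0 new (none)
  "TGCAGTC" → prefix "TGCA" already present; 3 new (G, T, C)
  "ATTCTTAGAA" → prefix "ATTC" already present; 6 new (T, T, A, G, A, A)
  "TGCAAGTTGT" → prefix "TGCAA" already present; 5 new (G, T, T, G, T)
  "TGCGAAT" → prefix "TGCG" already present; 3 new (A, A, T)
  "TGCAAAGCT" → prefix "TGCAAA" already present; 3 new (G, C, T)
Total nodes = 11 + 6 + 6 + 5 + 2 + 1 + 5 + 0 + 3 + 6 + 5 + 3 + 3 = 56

56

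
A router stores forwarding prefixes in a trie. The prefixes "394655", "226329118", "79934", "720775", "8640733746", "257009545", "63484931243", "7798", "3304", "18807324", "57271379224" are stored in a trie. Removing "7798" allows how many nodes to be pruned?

A node on "7798"'s path can go only if nothing else ends at it or branches off below it.
The suffix "798" (3 nodes) is used only by "7798"; the node for "7" still has the child "9", so pruning stops there.
Nodes removed: 3

3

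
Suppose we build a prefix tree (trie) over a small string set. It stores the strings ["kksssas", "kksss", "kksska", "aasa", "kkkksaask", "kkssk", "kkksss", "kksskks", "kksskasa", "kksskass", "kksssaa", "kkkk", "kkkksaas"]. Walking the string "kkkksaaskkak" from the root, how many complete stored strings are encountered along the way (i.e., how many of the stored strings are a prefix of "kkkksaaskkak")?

3

Check each prefix of "kkkksaaskkak" against the stored set — each match is an end-marker on the path.
Prefixes of the query that are stored words: "kkkk", "kkkksaas", "kkkksaask"
Count: 3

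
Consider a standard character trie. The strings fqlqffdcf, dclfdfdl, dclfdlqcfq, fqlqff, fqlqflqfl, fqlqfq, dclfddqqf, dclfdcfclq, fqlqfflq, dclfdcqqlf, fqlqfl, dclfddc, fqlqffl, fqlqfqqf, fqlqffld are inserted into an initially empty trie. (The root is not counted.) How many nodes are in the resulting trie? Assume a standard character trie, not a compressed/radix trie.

46

For each word, the new-node count is its length minus the longest prefix already in the trie:
  "fqlqffdcf" → 9 new (f, q, l, q, f, f, d, c, f)
  "dclfdfdl" → 8 new (d, c, l, f, d, f, d, l)
  "dclfdlqcfq" → prefix "dclfd" already present; 5 new (l, q, c, f, q)
  "fqlqff" → prefix "fqlqff" already present; 0 new (none)
  "fqlqflqfl" → prefix "fqlqf" already present; 4 new (l, q, f, l)
  "fqlqfq" → prefix "fqlqf" already present; 1 new (q)
  "dclfddqqf" → prefix "dclfd" already present; 4 new (d, q, q, f)
  "dclfdcfclq" → prefix "dclfd" already present; 5 new (c, f, c, l, q)
  "fqlqfflq" → prefix "fqlqff" already present; 2 new (l, q)
  "dclfdcqqlf" → prefix "dclfdc" already present; 4 new (q, q, l, f)
  "fqlqfl" → prefix "fqlqfl" already present; 0 new (none)
  "dclfddc" → prefix "dclfdd" already present; 1 new (c)
  "fqlqffl" → prefix "fqlqffl" already present; 0 new (none)
  "fqlqfqqf" → prefix "fqlqfq" already present; 2 new (q, f)
  "fqlqffld" → prefix "fqlqffl" already present; 1 new (d)
Total nodes = 9 + 8 + 5 + 0 + 4 + 1 + 4 + 5 + 2 + 4 + 0 + 1 + 0 + 2 + 1 = 46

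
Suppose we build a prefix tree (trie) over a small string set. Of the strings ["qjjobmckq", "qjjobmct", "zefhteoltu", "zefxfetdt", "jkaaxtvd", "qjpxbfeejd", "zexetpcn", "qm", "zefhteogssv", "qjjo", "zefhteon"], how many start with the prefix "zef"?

4

Traverse to the node for "zef", then collect every word in that subtree.
Matches: "zefhteogssv", "zefhteoltu", "zefhteon", "zefxfetdt"
Count: 4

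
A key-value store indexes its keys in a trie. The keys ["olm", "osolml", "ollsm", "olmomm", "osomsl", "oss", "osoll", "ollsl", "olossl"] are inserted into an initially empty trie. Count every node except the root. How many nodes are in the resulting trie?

24

Count nodes per top-level branch (shared prefixes stored once):
  'o'-branch (ollsl, ollsm, olm, olmomm, olossl, osoll, osolml, osomsl, oss): 24 nodes
Sum: 24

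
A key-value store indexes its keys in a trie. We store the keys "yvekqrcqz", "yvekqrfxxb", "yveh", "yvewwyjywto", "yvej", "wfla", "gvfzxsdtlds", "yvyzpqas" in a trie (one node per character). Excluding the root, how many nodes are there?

44

Trace insertions, counting only characters that open a new branch:
  "yvekqrcqz" → 9 new (y, v, e, k, q, r, c, q, z)
  "yvekqrfxxb" → prefix "yvekqr" already present; 4 new (f, x, x, b)
  "yveh" → prefix "yve" already present; 1 new (h)
  "yvewwyjywto" → prefix "yve" already present; 8 new (w, w, y, j, y, w, t, o)
  "yvej" → prefix "yve" already present; 1 new (j)
  "wfla" → 4 new (w, f, l, a)
  "gvfzxsdtlds" → 11 new (g, v, f, z, x, s, d, t, l, d, s)
  "yvyzpqas" → prefix "yv" already present; 6 new (y, z, p, q, a, s)
Total nodes = 9 + 4 + 1 + 8 + 1 + 4 + 11 + 6 = 44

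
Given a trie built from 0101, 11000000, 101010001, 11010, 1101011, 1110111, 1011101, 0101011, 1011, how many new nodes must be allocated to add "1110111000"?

Walking "1110111000" from the root, the first 7 characters ("1110111") follow existing edges; "0" is the first miss.
Each of the 3 remaining characters creates one node.

3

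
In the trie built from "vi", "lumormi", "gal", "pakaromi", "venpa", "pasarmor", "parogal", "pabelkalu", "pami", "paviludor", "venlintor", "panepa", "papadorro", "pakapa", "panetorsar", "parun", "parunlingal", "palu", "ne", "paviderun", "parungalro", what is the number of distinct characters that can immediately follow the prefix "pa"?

9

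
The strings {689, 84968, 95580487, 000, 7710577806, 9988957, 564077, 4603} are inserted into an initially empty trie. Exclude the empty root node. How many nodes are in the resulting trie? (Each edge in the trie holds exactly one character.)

45

Count nodes per top-level branch (shared prefixes stored once):
  '0'-branch (000): 3 nodes
  '4'-branch (4603): 4 nodes
  '5'-branch (564077): 6 nodes
  '6'-branch (689): 3 nodes
  '7'-branch (7710577806): 10 nodes
  '8'-branch (84968): 5 nodes
  '9'-branch (95580487, 9988957): 14 nodes
Sum: 45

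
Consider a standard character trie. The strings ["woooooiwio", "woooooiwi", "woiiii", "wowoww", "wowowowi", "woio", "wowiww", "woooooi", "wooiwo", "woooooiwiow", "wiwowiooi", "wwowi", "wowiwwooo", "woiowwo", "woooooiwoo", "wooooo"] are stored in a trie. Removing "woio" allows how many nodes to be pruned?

A node on "woio"'s path can go only if nothing else ends at it or branches off below it.
Every node on "woio" is still needed (e.g. by "woiowwo"), so nothing is freed.
Nodes removed: 0

0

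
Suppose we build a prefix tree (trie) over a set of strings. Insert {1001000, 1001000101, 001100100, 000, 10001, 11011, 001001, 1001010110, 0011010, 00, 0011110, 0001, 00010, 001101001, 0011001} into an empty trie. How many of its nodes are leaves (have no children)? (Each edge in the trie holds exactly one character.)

A leaf is a node with no children — equivalently, the end of a word that is not a proper prefix of any other stored word.
Those words: "00010", "001001", "001100100", "001101001", "0011110", "10001", "1001000101", "1001010110", "11011"
Leaf count: 9

9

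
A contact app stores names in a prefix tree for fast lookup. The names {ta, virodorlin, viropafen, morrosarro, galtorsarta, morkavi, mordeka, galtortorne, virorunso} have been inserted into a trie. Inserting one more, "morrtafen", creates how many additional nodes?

5

The longest prefix of "morrtafen" already in the trie is "morr" (length 4).
New nodes needed: |"morrtafen"| − 4 = 9 − 4 = 5.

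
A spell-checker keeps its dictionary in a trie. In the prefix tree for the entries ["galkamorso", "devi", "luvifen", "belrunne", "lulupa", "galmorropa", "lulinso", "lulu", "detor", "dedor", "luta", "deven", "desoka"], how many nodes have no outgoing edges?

A leaf is a node with no children — equivalently, the end of a word that is not a proper prefix of any other stored word.
Those words: "belrunne", "dedor", "desoka", "detor", "deven", "devi", "galkamorso", "galmorropa", "lulinso", "lulupa", "luta", "luvifen"
Leaf count: 12

12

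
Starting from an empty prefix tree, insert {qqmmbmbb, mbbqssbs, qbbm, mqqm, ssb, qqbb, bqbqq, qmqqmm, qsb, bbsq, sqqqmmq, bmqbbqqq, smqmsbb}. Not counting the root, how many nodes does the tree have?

61

Count nodes per top-level branch (shared prefixes stored once):
  'b'-branch (bbsq, bmqbbqqq, bqbqq): 15 nodes
  'm'-branch (mbbqssbs, mqqm): 11 nodes
  'q'-branch (qbbm, qmqqmm, qqbb, qqmmbmbb, qsb): 20 nodes
  's'-branch (smqmsbb, sqqqmmq, ssb): 15 nodes
Sum: 61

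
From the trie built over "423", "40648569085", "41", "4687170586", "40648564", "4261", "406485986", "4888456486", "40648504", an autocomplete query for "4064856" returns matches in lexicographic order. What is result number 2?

40648569085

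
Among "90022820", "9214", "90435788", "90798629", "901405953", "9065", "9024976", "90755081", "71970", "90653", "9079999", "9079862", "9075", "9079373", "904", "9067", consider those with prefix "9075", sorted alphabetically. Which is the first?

9075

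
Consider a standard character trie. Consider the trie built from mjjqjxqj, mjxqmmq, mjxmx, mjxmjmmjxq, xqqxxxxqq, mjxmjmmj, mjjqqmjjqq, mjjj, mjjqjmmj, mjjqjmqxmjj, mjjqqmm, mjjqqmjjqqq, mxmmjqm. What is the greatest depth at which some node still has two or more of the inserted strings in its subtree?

10

Equivalently: take the maximum, over all pairs, of their longest common prefix length.
"mjjqqmjjqq" and "mjjqqmjjqqq" agree on "mjjqqmjjqq" (10 characters) before diverging; nothing deeper is shared.
Longest shared-prefix length: 10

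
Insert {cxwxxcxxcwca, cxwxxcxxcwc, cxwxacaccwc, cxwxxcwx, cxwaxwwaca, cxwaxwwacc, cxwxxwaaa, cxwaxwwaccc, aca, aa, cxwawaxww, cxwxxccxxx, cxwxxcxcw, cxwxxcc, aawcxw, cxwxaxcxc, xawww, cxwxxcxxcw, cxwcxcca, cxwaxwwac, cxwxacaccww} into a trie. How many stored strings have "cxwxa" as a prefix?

3

Filter for entries beginning with "cxwxa":
Words under "cxwxa": cxwxacaccwc, cxwxacaccww, cxwxaxcxc
Count: 3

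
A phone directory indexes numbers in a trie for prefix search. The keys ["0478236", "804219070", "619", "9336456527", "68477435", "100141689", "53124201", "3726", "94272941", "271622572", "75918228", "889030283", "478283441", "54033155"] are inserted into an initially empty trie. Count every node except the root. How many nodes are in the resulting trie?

105

Insert word by word; a character creates a node only if that edge doesn't already exist:
  "0478236" → 7 new (0, 4, 7, 8, 2, 3, 6)
  "804219070" → 9 new (8, 0, 4, 2, 1, 9, 0, 7, 0)
  "619" → 3 new (6, 1, 9)
  "9336456527" → 10 new (9, 3, 3, 6, 4, 5, 6, 5, 2, 7)
  "68477435" → prefix "6" already present; 7 new (8, 4, 7, 7, 4, 3, 5)
  "100141689" → 9 new (1, 0, 0, 1, 4, 1, 6, 8, 9)
  "53124201" → 8 new (5, 3, 1, 2, 4, 2, 0, 1)
  "3726" → 4 new (3, 7, 2, 6)
  "94272941" → prefix "9" already present; 7 new (4, 2, 7, 2, 9, 4, 1)
  "271622572" → 9 new (2, 7, 1, 6, 2, 2, 5, 7, 2)
  "75918228" → 8 new (7, 5, 9, 1, 8, 2, 2, 8)
  "889030283" → prefix "8" already present; 8 new (8, 9, 0, 3, 0, 2, 8, 3)
  "478283441" → 9 new (4, 7, 8, 2, 8, 3, 4, 4, 1)
  "54033155" → prefix "5" already present; 7 new (4, 0, 3, 3, 1, 5, 5)
Total nodes = 7 + 9 + 3 + 10 + 7 + 9 + 8 + 4 + 7 + 9 + 8 + 8 + 9 + 7 = 105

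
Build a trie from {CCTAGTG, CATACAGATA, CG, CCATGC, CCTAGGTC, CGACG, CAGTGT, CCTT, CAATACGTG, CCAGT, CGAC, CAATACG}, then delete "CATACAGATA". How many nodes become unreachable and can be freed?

8

A node on "CATACAGATA"'s path can go only if nothing else ends at it or branches off below it.
The suffix "TACAGATA" (8 nodes) is used only by "CATACAGATA"; the node for "CA" still has the child "G", so pruning stops there.
Nodes removed: 8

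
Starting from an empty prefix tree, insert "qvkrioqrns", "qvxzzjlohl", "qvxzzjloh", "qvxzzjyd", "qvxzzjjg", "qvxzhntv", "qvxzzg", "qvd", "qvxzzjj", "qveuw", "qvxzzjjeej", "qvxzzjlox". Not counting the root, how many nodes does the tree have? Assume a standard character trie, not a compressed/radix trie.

35

Count nodes per top-level branch (shared prefixes stored once):
  'q'-branch (qvd, qveuw, qvkrioqrns, qvxzhntv, qvxzzg, qvxzzjj, qvxzzjjeej, qvxzzjjg, qvxzzjloh, qvxzzjlohl, qvxzzjlox, qvxzzjyd): 35 nodes
Sum: 35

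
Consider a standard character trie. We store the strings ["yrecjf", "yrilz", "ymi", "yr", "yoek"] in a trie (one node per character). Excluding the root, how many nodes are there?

Trie structure (* marks end of a word):
(root)
└─ y
   ├─ m
   │  └─ i *
   ├─ o
   │  └─ e
   │     └─ k *
   └─ r *
      ├─ e
      │  └─ c
      │     └─ j
      │        └─ f *
      └─ i
         └─ l
            └─ z *
Counting every labelled node above: 14.

14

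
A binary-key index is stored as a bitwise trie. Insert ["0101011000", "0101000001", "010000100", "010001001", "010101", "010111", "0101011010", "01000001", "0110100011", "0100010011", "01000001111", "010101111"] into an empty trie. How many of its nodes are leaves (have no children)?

9

Leaves are exactly the stored words that no other stored word extends.
Those words: "01000001111", "010000100", "0100010011", "0101000001", "0101011000", "0101011010", "010101111", "010111", "0110100011"
Leaf count: 9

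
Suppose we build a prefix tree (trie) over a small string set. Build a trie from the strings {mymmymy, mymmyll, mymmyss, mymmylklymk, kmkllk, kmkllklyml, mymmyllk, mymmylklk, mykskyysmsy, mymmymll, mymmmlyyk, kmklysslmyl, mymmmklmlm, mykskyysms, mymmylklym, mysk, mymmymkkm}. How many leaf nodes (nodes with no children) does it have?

13

Leaves are exactly the stored words that no other stored word extends.
Those words: "kmkllklyml", "kmklysslmyl", "mykskyysmsy", "mymmmklmlm", "mymmmlyyk", "mymmylklk", "mymmylklymk", "mymmyllk", "mymmymkkm", "mymmymll", "mymmymy", "mymmyss", "mysk"
Leaf count: 13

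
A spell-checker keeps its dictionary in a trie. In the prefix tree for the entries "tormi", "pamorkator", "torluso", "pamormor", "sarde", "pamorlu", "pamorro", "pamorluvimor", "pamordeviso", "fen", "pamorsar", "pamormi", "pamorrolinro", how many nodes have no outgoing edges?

11

Leaves are exactly the stored words that no other stored word extends.
Those words: "fen", "pamordeviso", "pamorkator", "pamorluvimor", "pamormi", "pamormor", "pamorrolinro", "pamorsar", "sarde", "torluso", "tormi"
Leaf count: 11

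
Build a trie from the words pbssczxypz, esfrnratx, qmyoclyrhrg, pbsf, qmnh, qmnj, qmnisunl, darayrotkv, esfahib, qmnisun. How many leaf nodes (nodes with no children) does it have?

9

A leaf is a node with no children — equivalently, the end of a word that is not a proper prefix of any other stored word.
Those words: "darayrotkv", "esfahib", "esfrnratx", "pbsf", "pbssczxypz", "qmnh", "qmnisunl", "qmnj", "qmyoclyrhrg"
Leaf count: 9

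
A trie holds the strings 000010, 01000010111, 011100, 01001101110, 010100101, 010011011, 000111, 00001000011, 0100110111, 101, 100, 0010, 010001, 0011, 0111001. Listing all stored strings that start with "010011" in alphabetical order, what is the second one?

0100110111

DFS of the "010011" subtree visits, in order: "010011011", "0100110111", "01001101110"
Position 2: 0100110111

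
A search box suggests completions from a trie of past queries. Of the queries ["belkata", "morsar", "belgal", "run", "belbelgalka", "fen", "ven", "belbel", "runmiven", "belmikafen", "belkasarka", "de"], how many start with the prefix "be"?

Filter for entries beginning with "be":
Words under "be": belbel, belbelgalka, belgal, belkasarka, belkata, belmikafen
Count: 6

6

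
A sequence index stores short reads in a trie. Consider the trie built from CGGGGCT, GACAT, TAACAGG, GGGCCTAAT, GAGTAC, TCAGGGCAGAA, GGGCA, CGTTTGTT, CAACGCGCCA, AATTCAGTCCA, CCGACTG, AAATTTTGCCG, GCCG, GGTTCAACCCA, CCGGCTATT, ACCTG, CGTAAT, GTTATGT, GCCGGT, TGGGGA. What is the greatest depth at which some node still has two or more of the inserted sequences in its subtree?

Look for the deepest trie node that still has at least two words in its subtree.
"GCCG" and "GCCGGT" agree on "GCCG" (4 characters) before diverging; nothing deeper is shared.
Longest shared-prefix length: 4

4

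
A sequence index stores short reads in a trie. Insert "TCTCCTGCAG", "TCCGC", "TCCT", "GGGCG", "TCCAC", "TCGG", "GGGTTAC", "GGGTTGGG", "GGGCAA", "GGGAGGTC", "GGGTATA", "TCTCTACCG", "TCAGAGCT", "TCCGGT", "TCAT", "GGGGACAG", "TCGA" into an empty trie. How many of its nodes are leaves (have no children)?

Leaves are exactly the stored words that no other stored word extends.
Those words: "GGGAGGTC", "GGGCAA", "GGGCG", "GGGGACAG", "GGGTATA", "GGGTTAC", "GGGTTGGG", "TCAGAGCT", "TCAT", "TCCAC", "TCCGC", "TCCGGT", "TCCT", "TCGA", "TCGG", "TCTCCTGCAG", "TCTCTACCG"
Leaf count: 17

17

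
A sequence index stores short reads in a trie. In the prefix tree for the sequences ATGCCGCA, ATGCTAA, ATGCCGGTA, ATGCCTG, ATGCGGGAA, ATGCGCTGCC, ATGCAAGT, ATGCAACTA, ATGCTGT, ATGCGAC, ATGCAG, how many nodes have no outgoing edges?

A leaf is a node with no children — equivalently, the end of a word that is not a proper prefix of any other stored word.
Those words: "ATGCAACTA", "ATGCAAGT", "ATGCAG", "ATGCCGCA", "ATGCCGGTA", "ATGCCTG", "ATGCGAC", "ATGCGCTGCC", "ATGCGGGAA", "ATGCTAA", "ATGCTGT"
Leaf count: 11

11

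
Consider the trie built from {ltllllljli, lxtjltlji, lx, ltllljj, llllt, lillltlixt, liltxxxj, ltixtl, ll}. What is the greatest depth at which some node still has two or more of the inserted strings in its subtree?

The deepest shared node is where two words last agree before diverging.
e.g. "ltllljj" and "ltllllljli" share the prefix "ltlll" of length 5; no pair shares a longer one.
Longest shared-prefix length: 5

5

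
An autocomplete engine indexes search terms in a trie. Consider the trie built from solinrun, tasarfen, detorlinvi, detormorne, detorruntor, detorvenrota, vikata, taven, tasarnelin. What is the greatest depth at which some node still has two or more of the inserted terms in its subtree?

Look for the deepest trie node that still has at least two words in its subtree.
"detorlinvi" and "detormorne" agree on "detor" (5 characters) before diverging; nothing deeper is shared.
Longest shared-prefix length: 5

5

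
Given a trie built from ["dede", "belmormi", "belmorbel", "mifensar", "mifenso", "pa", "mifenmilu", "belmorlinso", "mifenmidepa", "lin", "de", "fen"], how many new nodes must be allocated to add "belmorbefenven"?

Walking "belmorbefenven" from the root, the first 8 characters ("belmorbe") follow existing edges; "f" is the first miss.
So 14 − 8 = 6 new nodes.

6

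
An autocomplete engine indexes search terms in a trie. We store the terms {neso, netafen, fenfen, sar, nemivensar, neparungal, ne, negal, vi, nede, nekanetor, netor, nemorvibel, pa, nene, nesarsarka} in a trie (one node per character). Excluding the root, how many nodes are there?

68

Insert word by word; a character creates a node only if that edge doesn't already exist:
  "neso" → 4 new (n, e, s, o)
  "netafen" → prefix "ne" already present; 5 new (t, a, f, e, n)
  "fenfen" → 6 new (f, e, n, f, e, n)
  "sar" → 3 new (s, a, r)
  "nemivensar" → prefix "ne" already present; 8 new (m, i, v, e, n, s, a, r)
  "neparungal" → prefix "ne" already present; 8 new (p, a, r, u, n, g, a, l)
  "ne" → prefix "ne" already present; 0 new (none)
  "negal" → prefix "ne" already present; 3 new (g, a, l)
  "vi" → 2 new (v, i)
  "nede" → prefix "ne" already present; 2 new (d, e)
  "nekanetor" → prefix "ne" already present; 7 new (k, a, n, e, t, o, r)
  "netor" → prefix "net" already present; 2 new (o, r)
  "nemorvibel" → prefix "nem" already present; 7 new (o, r, v, i, b, e, l)
  "pa" → 2 new (p, a)
  "nene" → prefix "ne" already present; 2 new (n, e)
  "nesarsarka" → prefix "nes" already present; 7 new (a, r, s, a, r, k, a)
Total nodes = 4 + 5 + 6 + 3 + 8 + 8 + 0 + 3 + 2 + 2 + 7 + 2 + 7 + 2 + 2 + 7 = 68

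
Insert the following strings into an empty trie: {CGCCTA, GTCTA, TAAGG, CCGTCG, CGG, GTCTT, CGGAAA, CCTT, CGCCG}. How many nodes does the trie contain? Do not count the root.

29

Trie structure (* marks end of a word):
(root)
├─ C
│  ├─ C
│  │  ├─ G
│  │  │  └─ T
│  │  │     └─ C
│  │  │        └─ G *
│  │  └─ T
│  │     └─ T *
│  └─ G
│     ├─ C
│     │  └─ C
│     │     ├─ G *
│     │     └─ T
│     │        └─ A *
│     └─ G *
│        └─ A
│           └─ A
│              └─ A *
├─ G
│  └─ T
│     └─ C
│        └─ T
│           ├─ A *
│           └─ T *
└─ T
   └─ A
      └─ A
         └─ G
            └─ G *
Counting every labelled node above: 29.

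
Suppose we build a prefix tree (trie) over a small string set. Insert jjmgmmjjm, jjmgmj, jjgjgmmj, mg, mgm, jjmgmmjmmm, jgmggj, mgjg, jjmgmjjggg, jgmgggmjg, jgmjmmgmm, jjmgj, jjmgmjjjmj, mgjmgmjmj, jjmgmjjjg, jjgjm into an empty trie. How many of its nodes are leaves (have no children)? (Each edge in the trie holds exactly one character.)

Leaves are exactly the stored words that no other stored word extends.
Those words: "jgmgggmjg", "jgmggj", "jgmjmmgmm", "jjgjgmmj", "jjgjm", "jjmgj", "jjmgmjjggg", "jjmgmjjjg", "jjmgmjjjmj", "jjmgmmjjm", "jjmgmmjmmm", "mgjg", "mgjmgmjmj", "mgm"
Leaf count: 14

14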